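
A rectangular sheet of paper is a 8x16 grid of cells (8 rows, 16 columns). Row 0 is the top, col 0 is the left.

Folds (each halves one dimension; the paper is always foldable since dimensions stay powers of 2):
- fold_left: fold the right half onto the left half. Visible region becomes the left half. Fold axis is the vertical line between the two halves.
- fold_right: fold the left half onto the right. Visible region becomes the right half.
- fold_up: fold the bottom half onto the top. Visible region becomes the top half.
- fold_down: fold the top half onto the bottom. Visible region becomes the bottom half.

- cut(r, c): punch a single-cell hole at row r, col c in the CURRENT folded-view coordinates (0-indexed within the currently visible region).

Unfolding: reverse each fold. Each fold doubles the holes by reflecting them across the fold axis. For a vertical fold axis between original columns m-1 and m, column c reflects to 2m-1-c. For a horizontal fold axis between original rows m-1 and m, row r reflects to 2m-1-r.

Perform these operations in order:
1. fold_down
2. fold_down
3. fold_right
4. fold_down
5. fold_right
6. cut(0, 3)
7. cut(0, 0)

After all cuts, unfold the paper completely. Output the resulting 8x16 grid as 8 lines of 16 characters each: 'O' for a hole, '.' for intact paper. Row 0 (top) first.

Op 1 fold_down: fold axis h@4; visible region now rows[4,8) x cols[0,16) = 4x16
Op 2 fold_down: fold axis h@6; visible region now rows[6,8) x cols[0,16) = 2x16
Op 3 fold_right: fold axis v@8; visible region now rows[6,8) x cols[8,16) = 2x8
Op 4 fold_down: fold axis h@7; visible region now rows[7,8) x cols[8,16) = 1x8
Op 5 fold_right: fold axis v@12; visible region now rows[7,8) x cols[12,16) = 1x4
Op 6 cut(0, 3): punch at orig (7,15); cuts so far [(7, 15)]; region rows[7,8) x cols[12,16) = 1x4
Op 7 cut(0, 0): punch at orig (7,12); cuts so far [(7, 12), (7, 15)]; region rows[7,8) x cols[12,16) = 1x4
Unfold 1 (reflect across v@12): 4 holes -> [(7, 8), (7, 11), (7, 12), (7, 15)]
Unfold 2 (reflect across h@7): 8 holes -> [(6, 8), (6, 11), (6, 12), (6, 15), (7, 8), (7, 11), (7, 12), (7, 15)]
Unfold 3 (reflect across v@8): 16 holes -> [(6, 0), (6, 3), (6, 4), (6, 7), (6, 8), (6, 11), (6, 12), (6, 15), (7, 0), (7, 3), (7, 4), (7, 7), (7, 8), (7, 11), (7, 12), (7, 15)]
Unfold 4 (reflect across h@6): 32 holes -> [(4, 0), (4, 3), (4, 4), (4, 7), (4, 8), (4, 11), (4, 12), (4, 15), (5, 0), (5, 3), (5, 4), (5, 7), (5, 8), (5, 11), (5, 12), (5, 15), (6, 0), (6, 3), (6, 4), (6, 7), (6, 8), (6, 11), (6, 12), (6, 15), (7, 0), (7, 3), (7, 4), (7, 7), (7, 8), (7, 11), (7, 12), (7, 15)]
Unfold 5 (reflect across h@4): 64 holes -> [(0, 0), (0, 3), (0, 4), (0, 7), (0, 8), (0, 11), (0, 12), (0, 15), (1, 0), (1, 3), (1, 4), (1, 7), (1, 8), (1, 11), (1, 12), (1, 15), (2, 0), (2, 3), (2, 4), (2, 7), (2, 8), (2, 11), (2, 12), (2, 15), (3, 0), (3, 3), (3, 4), (3, 7), (3, 8), (3, 11), (3, 12), (3, 15), (4, 0), (4, 3), (4, 4), (4, 7), (4, 8), (4, 11), (4, 12), (4, 15), (5, 0), (5, 3), (5, 4), (5, 7), (5, 8), (5, 11), (5, 12), (5, 15), (6, 0), (6, 3), (6, 4), (6, 7), (6, 8), (6, 11), (6, 12), (6, 15), (7, 0), (7, 3), (7, 4), (7, 7), (7, 8), (7, 11), (7, 12), (7, 15)]

Answer: O..OO..OO..OO..O
O..OO..OO..OO..O
O..OO..OO..OO..O
O..OO..OO..OO..O
O..OO..OO..OO..O
O..OO..OO..OO..O
O..OO..OO..OO..O
O..OO..OO..OO..O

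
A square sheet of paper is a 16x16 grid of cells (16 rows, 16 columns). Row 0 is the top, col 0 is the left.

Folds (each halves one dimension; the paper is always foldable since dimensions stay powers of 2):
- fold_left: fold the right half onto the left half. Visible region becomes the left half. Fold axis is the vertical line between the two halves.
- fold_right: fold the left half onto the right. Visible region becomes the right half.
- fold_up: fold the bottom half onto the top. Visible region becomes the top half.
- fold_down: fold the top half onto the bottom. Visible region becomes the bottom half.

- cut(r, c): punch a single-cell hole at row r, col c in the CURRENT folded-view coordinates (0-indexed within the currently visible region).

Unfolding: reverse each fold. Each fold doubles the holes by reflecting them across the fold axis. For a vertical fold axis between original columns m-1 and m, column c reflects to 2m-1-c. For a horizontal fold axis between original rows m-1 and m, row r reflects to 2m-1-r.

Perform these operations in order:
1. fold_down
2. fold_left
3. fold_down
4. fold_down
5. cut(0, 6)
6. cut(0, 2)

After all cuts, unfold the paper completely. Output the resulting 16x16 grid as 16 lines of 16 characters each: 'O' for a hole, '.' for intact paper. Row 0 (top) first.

Answer: ................
..O...O..O...O..
..O...O..O...O..
................
................
..O...O..O...O..
..O...O..O...O..
................
................
..O...O..O...O..
..O...O..O...O..
................
................
..O...O..O...O..
..O...O..O...O..
................

Derivation:
Op 1 fold_down: fold axis h@8; visible region now rows[8,16) x cols[0,16) = 8x16
Op 2 fold_left: fold axis v@8; visible region now rows[8,16) x cols[0,8) = 8x8
Op 3 fold_down: fold axis h@12; visible region now rows[12,16) x cols[0,8) = 4x8
Op 4 fold_down: fold axis h@14; visible region now rows[14,16) x cols[0,8) = 2x8
Op 5 cut(0, 6): punch at orig (14,6); cuts so far [(14, 6)]; region rows[14,16) x cols[0,8) = 2x8
Op 6 cut(0, 2): punch at orig (14,2); cuts so far [(14, 2), (14, 6)]; region rows[14,16) x cols[0,8) = 2x8
Unfold 1 (reflect across h@14): 4 holes -> [(13, 2), (13, 6), (14, 2), (14, 6)]
Unfold 2 (reflect across h@12): 8 holes -> [(9, 2), (9, 6), (10, 2), (10, 6), (13, 2), (13, 6), (14, 2), (14, 6)]
Unfold 3 (reflect across v@8): 16 holes -> [(9, 2), (9, 6), (9, 9), (9, 13), (10, 2), (10, 6), (10, 9), (10, 13), (13, 2), (13, 6), (13, 9), (13, 13), (14, 2), (14, 6), (14, 9), (14, 13)]
Unfold 4 (reflect across h@8): 32 holes -> [(1, 2), (1, 6), (1, 9), (1, 13), (2, 2), (2, 6), (2, 9), (2, 13), (5, 2), (5, 6), (5, 9), (5, 13), (6, 2), (6, 6), (6, 9), (6, 13), (9, 2), (9, 6), (9, 9), (9, 13), (10, 2), (10, 6), (10, 9), (10, 13), (13, 2), (13, 6), (13, 9), (13, 13), (14, 2), (14, 6), (14, 9), (14, 13)]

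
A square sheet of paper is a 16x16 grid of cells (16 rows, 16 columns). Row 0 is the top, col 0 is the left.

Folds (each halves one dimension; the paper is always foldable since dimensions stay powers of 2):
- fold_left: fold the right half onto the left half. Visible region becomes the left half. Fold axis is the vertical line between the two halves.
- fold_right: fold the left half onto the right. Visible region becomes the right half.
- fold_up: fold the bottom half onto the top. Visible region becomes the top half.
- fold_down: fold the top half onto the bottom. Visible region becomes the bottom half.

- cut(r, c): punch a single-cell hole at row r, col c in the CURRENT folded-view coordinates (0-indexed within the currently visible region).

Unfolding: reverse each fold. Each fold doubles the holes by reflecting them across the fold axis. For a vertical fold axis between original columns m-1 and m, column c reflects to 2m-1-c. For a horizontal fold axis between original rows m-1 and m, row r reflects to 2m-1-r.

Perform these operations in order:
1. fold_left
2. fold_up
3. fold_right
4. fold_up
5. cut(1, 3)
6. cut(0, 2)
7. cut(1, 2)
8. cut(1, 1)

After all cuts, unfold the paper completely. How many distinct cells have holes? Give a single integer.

Op 1 fold_left: fold axis v@8; visible region now rows[0,16) x cols[0,8) = 16x8
Op 2 fold_up: fold axis h@8; visible region now rows[0,8) x cols[0,8) = 8x8
Op 3 fold_right: fold axis v@4; visible region now rows[0,8) x cols[4,8) = 8x4
Op 4 fold_up: fold axis h@4; visible region now rows[0,4) x cols[4,8) = 4x4
Op 5 cut(1, 3): punch at orig (1,7); cuts so far [(1, 7)]; region rows[0,4) x cols[4,8) = 4x4
Op 6 cut(0, 2): punch at orig (0,6); cuts so far [(0, 6), (1, 7)]; region rows[0,4) x cols[4,8) = 4x4
Op 7 cut(1, 2): punch at orig (1,6); cuts so far [(0, 6), (1, 6), (1, 7)]; region rows[0,4) x cols[4,8) = 4x4
Op 8 cut(1, 1): punch at orig (1,5); cuts so far [(0, 6), (1, 5), (1, 6), (1, 7)]; region rows[0,4) x cols[4,8) = 4x4
Unfold 1 (reflect across h@4): 8 holes -> [(0, 6), (1, 5), (1, 6), (1, 7), (6, 5), (6, 6), (6, 7), (7, 6)]
Unfold 2 (reflect across v@4): 16 holes -> [(0, 1), (0, 6), (1, 0), (1, 1), (1, 2), (1, 5), (1, 6), (1, 7), (6, 0), (6, 1), (6, 2), (6, 5), (6, 6), (6, 7), (7, 1), (7, 6)]
Unfold 3 (reflect across h@8): 32 holes -> [(0, 1), (0, 6), (1, 0), (1, 1), (1, 2), (1, 5), (1, 6), (1, 7), (6, 0), (6, 1), (6, 2), (6, 5), (6, 6), (6, 7), (7, 1), (7, 6), (8, 1), (8, 6), (9, 0), (9, 1), (9, 2), (9, 5), (9, 6), (9, 7), (14, 0), (14, 1), (14, 2), (14, 5), (14, 6), (14, 7), (15, 1), (15, 6)]
Unfold 4 (reflect across v@8): 64 holes -> [(0, 1), (0, 6), (0, 9), (0, 14), (1, 0), (1, 1), (1, 2), (1, 5), (1, 6), (1, 7), (1, 8), (1, 9), (1, 10), (1, 13), (1, 14), (1, 15), (6, 0), (6, 1), (6, 2), (6, 5), (6, 6), (6, 7), (6, 8), (6, 9), (6, 10), (6, 13), (6, 14), (6, 15), (7, 1), (7, 6), (7, 9), (7, 14), (8, 1), (8, 6), (8, 9), (8, 14), (9, 0), (9, 1), (9, 2), (9, 5), (9, 6), (9, 7), (9, 8), (9, 9), (9, 10), (9, 13), (9, 14), (9, 15), (14, 0), (14, 1), (14, 2), (14, 5), (14, 6), (14, 7), (14, 8), (14, 9), (14, 10), (14, 13), (14, 14), (14, 15), (15, 1), (15, 6), (15, 9), (15, 14)]

Answer: 64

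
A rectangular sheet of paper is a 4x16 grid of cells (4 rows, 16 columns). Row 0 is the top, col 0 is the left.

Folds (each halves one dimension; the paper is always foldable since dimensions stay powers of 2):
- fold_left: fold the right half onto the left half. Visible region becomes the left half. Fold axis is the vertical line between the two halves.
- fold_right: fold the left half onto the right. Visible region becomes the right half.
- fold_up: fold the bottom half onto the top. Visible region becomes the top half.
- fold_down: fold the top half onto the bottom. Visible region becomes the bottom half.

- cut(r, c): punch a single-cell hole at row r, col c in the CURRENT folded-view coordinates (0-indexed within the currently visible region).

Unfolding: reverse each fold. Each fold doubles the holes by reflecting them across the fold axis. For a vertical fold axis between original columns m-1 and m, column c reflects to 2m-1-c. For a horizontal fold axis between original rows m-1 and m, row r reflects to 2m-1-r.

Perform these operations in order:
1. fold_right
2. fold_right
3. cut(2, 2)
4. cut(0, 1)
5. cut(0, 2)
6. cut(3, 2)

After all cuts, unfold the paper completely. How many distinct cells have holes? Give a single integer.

Op 1 fold_right: fold axis v@8; visible region now rows[0,4) x cols[8,16) = 4x8
Op 2 fold_right: fold axis v@12; visible region now rows[0,4) x cols[12,16) = 4x4
Op 3 cut(2, 2): punch at orig (2,14); cuts so far [(2, 14)]; region rows[0,4) x cols[12,16) = 4x4
Op 4 cut(0, 1): punch at orig (0,13); cuts so far [(0, 13), (2, 14)]; region rows[0,4) x cols[12,16) = 4x4
Op 5 cut(0, 2): punch at orig (0,14); cuts so far [(0, 13), (0, 14), (2, 14)]; region rows[0,4) x cols[12,16) = 4x4
Op 6 cut(3, 2): punch at orig (3,14); cuts so far [(0, 13), (0, 14), (2, 14), (3, 14)]; region rows[0,4) x cols[12,16) = 4x4
Unfold 1 (reflect across v@12): 8 holes -> [(0, 9), (0, 10), (0, 13), (0, 14), (2, 9), (2, 14), (3, 9), (3, 14)]
Unfold 2 (reflect across v@8): 16 holes -> [(0, 1), (0, 2), (0, 5), (0, 6), (0, 9), (0, 10), (0, 13), (0, 14), (2, 1), (2, 6), (2, 9), (2, 14), (3, 1), (3, 6), (3, 9), (3, 14)]

Answer: 16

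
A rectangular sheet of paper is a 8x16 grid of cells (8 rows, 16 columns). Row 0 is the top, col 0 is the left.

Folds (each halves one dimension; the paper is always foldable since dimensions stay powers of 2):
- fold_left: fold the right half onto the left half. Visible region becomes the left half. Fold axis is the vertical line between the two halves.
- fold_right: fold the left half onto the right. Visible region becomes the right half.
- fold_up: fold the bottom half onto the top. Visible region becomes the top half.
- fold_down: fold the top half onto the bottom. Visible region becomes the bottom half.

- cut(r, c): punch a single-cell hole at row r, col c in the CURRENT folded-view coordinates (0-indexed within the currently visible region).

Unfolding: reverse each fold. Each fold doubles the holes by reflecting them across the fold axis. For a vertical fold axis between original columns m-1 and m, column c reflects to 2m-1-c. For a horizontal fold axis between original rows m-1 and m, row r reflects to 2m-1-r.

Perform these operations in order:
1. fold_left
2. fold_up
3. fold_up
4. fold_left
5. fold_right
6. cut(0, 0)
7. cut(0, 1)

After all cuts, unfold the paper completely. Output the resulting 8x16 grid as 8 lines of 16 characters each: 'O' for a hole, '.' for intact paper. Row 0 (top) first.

Answer: OOOOOOOOOOOOOOOO
................
................
OOOOOOOOOOOOOOOO
OOOOOOOOOOOOOOOO
................
................
OOOOOOOOOOOOOOOO

Derivation:
Op 1 fold_left: fold axis v@8; visible region now rows[0,8) x cols[0,8) = 8x8
Op 2 fold_up: fold axis h@4; visible region now rows[0,4) x cols[0,8) = 4x8
Op 3 fold_up: fold axis h@2; visible region now rows[0,2) x cols[0,8) = 2x8
Op 4 fold_left: fold axis v@4; visible region now rows[0,2) x cols[0,4) = 2x4
Op 5 fold_right: fold axis v@2; visible region now rows[0,2) x cols[2,4) = 2x2
Op 6 cut(0, 0): punch at orig (0,2); cuts so far [(0, 2)]; region rows[0,2) x cols[2,4) = 2x2
Op 7 cut(0, 1): punch at orig (0,3); cuts so far [(0, 2), (0, 3)]; region rows[0,2) x cols[2,4) = 2x2
Unfold 1 (reflect across v@2): 4 holes -> [(0, 0), (0, 1), (0, 2), (0, 3)]
Unfold 2 (reflect across v@4): 8 holes -> [(0, 0), (0, 1), (0, 2), (0, 3), (0, 4), (0, 5), (0, 6), (0, 7)]
Unfold 3 (reflect across h@2): 16 holes -> [(0, 0), (0, 1), (0, 2), (0, 3), (0, 4), (0, 5), (0, 6), (0, 7), (3, 0), (3, 1), (3, 2), (3, 3), (3, 4), (3, 5), (3, 6), (3, 7)]
Unfold 4 (reflect across h@4): 32 holes -> [(0, 0), (0, 1), (0, 2), (0, 3), (0, 4), (0, 5), (0, 6), (0, 7), (3, 0), (3, 1), (3, 2), (3, 3), (3, 4), (3, 5), (3, 6), (3, 7), (4, 0), (4, 1), (4, 2), (4, 3), (4, 4), (4, 5), (4, 6), (4, 7), (7, 0), (7, 1), (7, 2), (7, 3), (7, 4), (7, 5), (7, 6), (7, 7)]
Unfold 5 (reflect across v@8): 64 holes -> [(0, 0), (0, 1), (0, 2), (0, 3), (0, 4), (0, 5), (0, 6), (0, 7), (0, 8), (0, 9), (0, 10), (0, 11), (0, 12), (0, 13), (0, 14), (0, 15), (3, 0), (3, 1), (3, 2), (3, 3), (3, 4), (3, 5), (3, 6), (3, 7), (3, 8), (3, 9), (3, 10), (3, 11), (3, 12), (3, 13), (3, 14), (3, 15), (4, 0), (4, 1), (4, 2), (4, 3), (4, 4), (4, 5), (4, 6), (4, 7), (4, 8), (4, 9), (4, 10), (4, 11), (4, 12), (4, 13), (4, 14), (4, 15), (7, 0), (7, 1), (7, 2), (7, 3), (7, 4), (7, 5), (7, 6), (7, 7), (7, 8), (7, 9), (7, 10), (7, 11), (7, 12), (7, 13), (7, 14), (7, 15)]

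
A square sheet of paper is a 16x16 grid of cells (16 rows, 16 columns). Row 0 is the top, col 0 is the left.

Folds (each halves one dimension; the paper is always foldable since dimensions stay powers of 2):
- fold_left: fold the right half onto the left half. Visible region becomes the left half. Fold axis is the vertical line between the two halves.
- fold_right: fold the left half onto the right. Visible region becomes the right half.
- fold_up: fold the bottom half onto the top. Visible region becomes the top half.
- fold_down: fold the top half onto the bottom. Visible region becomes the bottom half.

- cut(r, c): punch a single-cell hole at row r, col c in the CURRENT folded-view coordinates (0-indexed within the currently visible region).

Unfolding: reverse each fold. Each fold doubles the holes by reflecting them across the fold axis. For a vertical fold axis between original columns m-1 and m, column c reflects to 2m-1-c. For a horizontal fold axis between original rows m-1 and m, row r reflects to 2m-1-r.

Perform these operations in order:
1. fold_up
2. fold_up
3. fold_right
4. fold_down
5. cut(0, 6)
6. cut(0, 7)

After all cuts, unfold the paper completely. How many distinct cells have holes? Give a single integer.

Op 1 fold_up: fold axis h@8; visible region now rows[0,8) x cols[0,16) = 8x16
Op 2 fold_up: fold axis h@4; visible region now rows[0,4) x cols[0,16) = 4x16
Op 3 fold_right: fold axis v@8; visible region now rows[0,4) x cols[8,16) = 4x8
Op 4 fold_down: fold axis h@2; visible region now rows[2,4) x cols[8,16) = 2x8
Op 5 cut(0, 6): punch at orig (2,14); cuts so far [(2, 14)]; region rows[2,4) x cols[8,16) = 2x8
Op 6 cut(0, 7): punch at orig (2,15); cuts so far [(2, 14), (2, 15)]; region rows[2,4) x cols[8,16) = 2x8
Unfold 1 (reflect across h@2): 4 holes -> [(1, 14), (1, 15), (2, 14), (2, 15)]
Unfold 2 (reflect across v@8): 8 holes -> [(1, 0), (1, 1), (1, 14), (1, 15), (2, 0), (2, 1), (2, 14), (2, 15)]
Unfold 3 (reflect across h@4): 16 holes -> [(1, 0), (1, 1), (1, 14), (1, 15), (2, 0), (2, 1), (2, 14), (2, 15), (5, 0), (5, 1), (5, 14), (5, 15), (6, 0), (6, 1), (6, 14), (6, 15)]
Unfold 4 (reflect across h@8): 32 holes -> [(1, 0), (1, 1), (1, 14), (1, 15), (2, 0), (2, 1), (2, 14), (2, 15), (5, 0), (5, 1), (5, 14), (5, 15), (6, 0), (6, 1), (6, 14), (6, 15), (9, 0), (9, 1), (9, 14), (9, 15), (10, 0), (10, 1), (10, 14), (10, 15), (13, 0), (13, 1), (13, 14), (13, 15), (14, 0), (14, 1), (14, 14), (14, 15)]

Answer: 32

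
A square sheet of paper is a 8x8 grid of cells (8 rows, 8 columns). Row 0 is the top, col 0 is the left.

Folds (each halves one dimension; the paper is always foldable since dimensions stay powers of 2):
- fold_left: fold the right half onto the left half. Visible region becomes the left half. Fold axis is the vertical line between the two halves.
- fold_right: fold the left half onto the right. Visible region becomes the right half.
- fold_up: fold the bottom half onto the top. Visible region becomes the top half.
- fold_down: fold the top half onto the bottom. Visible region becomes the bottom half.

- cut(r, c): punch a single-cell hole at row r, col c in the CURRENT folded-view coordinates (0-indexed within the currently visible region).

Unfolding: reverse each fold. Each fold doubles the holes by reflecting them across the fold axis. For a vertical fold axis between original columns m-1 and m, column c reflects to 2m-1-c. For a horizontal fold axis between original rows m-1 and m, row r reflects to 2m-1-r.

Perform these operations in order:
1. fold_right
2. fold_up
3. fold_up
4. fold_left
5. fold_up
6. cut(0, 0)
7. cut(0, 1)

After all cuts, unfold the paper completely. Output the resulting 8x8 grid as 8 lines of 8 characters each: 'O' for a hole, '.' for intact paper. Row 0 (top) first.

Answer: OOOOOOOO
OOOOOOOO
OOOOOOOO
OOOOOOOO
OOOOOOOO
OOOOOOOO
OOOOOOOO
OOOOOOOO

Derivation:
Op 1 fold_right: fold axis v@4; visible region now rows[0,8) x cols[4,8) = 8x4
Op 2 fold_up: fold axis h@4; visible region now rows[0,4) x cols[4,8) = 4x4
Op 3 fold_up: fold axis h@2; visible region now rows[0,2) x cols[4,8) = 2x4
Op 4 fold_left: fold axis v@6; visible region now rows[0,2) x cols[4,6) = 2x2
Op 5 fold_up: fold axis h@1; visible region now rows[0,1) x cols[4,6) = 1x2
Op 6 cut(0, 0): punch at orig (0,4); cuts so far [(0, 4)]; region rows[0,1) x cols[4,6) = 1x2
Op 7 cut(0, 1): punch at orig (0,5); cuts so far [(0, 4), (0, 5)]; region rows[0,1) x cols[4,6) = 1x2
Unfold 1 (reflect across h@1): 4 holes -> [(0, 4), (0, 5), (1, 4), (1, 5)]
Unfold 2 (reflect across v@6): 8 holes -> [(0, 4), (0, 5), (0, 6), (0, 7), (1, 4), (1, 5), (1, 6), (1, 7)]
Unfold 3 (reflect across h@2): 16 holes -> [(0, 4), (0, 5), (0, 6), (0, 7), (1, 4), (1, 5), (1, 6), (1, 7), (2, 4), (2, 5), (2, 6), (2, 7), (3, 4), (3, 5), (3, 6), (3, 7)]
Unfold 4 (reflect across h@4): 32 holes -> [(0, 4), (0, 5), (0, 6), (0, 7), (1, 4), (1, 5), (1, 6), (1, 7), (2, 4), (2, 5), (2, 6), (2, 7), (3, 4), (3, 5), (3, 6), (3, 7), (4, 4), (4, 5), (4, 6), (4, 7), (5, 4), (5, 5), (5, 6), (5, 7), (6, 4), (6, 5), (6, 6), (6, 7), (7, 4), (7, 5), (7, 6), (7, 7)]
Unfold 5 (reflect across v@4): 64 holes -> [(0, 0), (0, 1), (0, 2), (0, 3), (0, 4), (0, 5), (0, 6), (0, 7), (1, 0), (1, 1), (1, 2), (1, 3), (1, 4), (1, 5), (1, 6), (1, 7), (2, 0), (2, 1), (2, 2), (2, 3), (2, 4), (2, 5), (2, 6), (2, 7), (3, 0), (3, 1), (3, 2), (3, 3), (3, 4), (3, 5), (3, 6), (3, 7), (4, 0), (4, 1), (4, 2), (4, 3), (4, 4), (4, 5), (4, 6), (4, 7), (5, 0), (5, 1), (5, 2), (5, 3), (5, 4), (5, 5), (5, 6), (5, 7), (6, 0), (6, 1), (6, 2), (6, 3), (6, 4), (6, 5), (6, 6), (6, 7), (7, 0), (7, 1), (7, 2), (7, 3), (7, 4), (7, 5), (7, 6), (7, 7)]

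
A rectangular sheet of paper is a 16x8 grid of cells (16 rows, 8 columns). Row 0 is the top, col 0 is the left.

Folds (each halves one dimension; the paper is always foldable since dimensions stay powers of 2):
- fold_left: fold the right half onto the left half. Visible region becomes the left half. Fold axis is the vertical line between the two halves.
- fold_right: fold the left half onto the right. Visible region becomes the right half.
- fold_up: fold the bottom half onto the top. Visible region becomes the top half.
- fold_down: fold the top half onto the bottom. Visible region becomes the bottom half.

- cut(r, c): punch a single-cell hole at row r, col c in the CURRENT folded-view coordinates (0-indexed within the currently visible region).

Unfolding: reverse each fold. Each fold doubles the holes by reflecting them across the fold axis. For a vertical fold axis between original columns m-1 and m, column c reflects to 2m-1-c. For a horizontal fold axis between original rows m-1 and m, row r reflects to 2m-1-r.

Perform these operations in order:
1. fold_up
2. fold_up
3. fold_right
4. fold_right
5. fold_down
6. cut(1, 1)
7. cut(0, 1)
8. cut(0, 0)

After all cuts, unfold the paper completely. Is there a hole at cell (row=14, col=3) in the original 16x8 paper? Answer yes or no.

Op 1 fold_up: fold axis h@8; visible region now rows[0,8) x cols[0,8) = 8x8
Op 2 fold_up: fold axis h@4; visible region now rows[0,4) x cols[0,8) = 4x8
Op 3 fold_right: fold axis v@4; visible region now rows[0,4) x cols[4,8) = 4x4
Op 4 fold_right: fold axis v@6; visible region now rows[0,4) x cols[6,8) = 4x2
Op 5 fold_down: fold axis h@2; visible region now rows[2,4) x cols[6,8) = 2x2
Op 6 cut(1, 1): punch at orig (3,7); cuts so far [(3, 7)]; region rows[2,4) x cols[6,8) = 2x2
Op 7 cut(0, 1): punch at orig (2,7); cuts so far [(2, 7), (3, 7)]; region rows[2,4) x cols[6,8) = 2x2
Op 8 cut(0, 0): punch at orig (2,6); cuts so far [(2, 6), (2, 7), (3, 7)]; region rows[2,4) x cols[6,8) = 2x2
Unfold 1 (reflect across h@2): 6 holes -> [(0, 7), (1, 6), (1, 7), (2, 6), (2, 7), (3, 7)]
Unfold 2 (reflect across v@6): 12 holes -> [(0, 4), (0, 7), (1, 4), (1, 5), (1, 6), (1, 7), (2, 4), (2, 5), (2, 6), (2, 7), (3, 4), (3, 7)]
Unfold 3 (reflect across v@4): 24 holes -> [(0, 0), (0, 3), (0, 4), (0, 7), (1, 0), (1, 1), (1, 2), (1, 3), (1, 4), (1, 5), (1, 6), (1, 7), (2, 0), (2, 1), (2, 2), (2, 3), (2, 4), (2, 5), (2, 6), (2, 7), (3, 0), (3, 3), (3, 4), (3, 7)]
Unfold 4 (reflect across h@4): 48 holes -> [(0, 0), (0, 3), (0, 4), (0, 7), (1, 0), (1, 1), (1, 2), (1, 3), (1, 4), (1, 5), (1, 6), (1, 7), (2, 0), (2, 1), (2, 2), (2, 3), (2, 4), (2, 5), (2, 6), (2, 7), (3, 0), (3, 3), (3, 4), (3, 7), (4, 0), (4, 3), (4, 4), (4, 7), (5, 0), (5, 1), (5, 2), (5, 3), (5, 4), (5, 5), (5, 6), (5, 7), (6, 0), (6, 1), (6, 2), (6, 3), (6, 4), (6, 5), (6, 6), (6, 7), (7, 0), (7, 3), (7, 4), (7, 7)]
Unfold 5 (reflect across h@8): 96 holes -> [(0, 0), (0, 3), (0, 4), (0, 7), (1, 0), (1, 1), (1, 2), (1, 3), (1, 4), (1, 5), (1, 6), (1, 7), (2, 0), (2, 1), (2, 2), (2, 3), (2, 4), (2, 5), (2, 6), (2, 7), (3, 0), (3, 3), (3, 4), (3, 7), (4, 0), (4, 3), (4, 4), (4, 7), (5, 0), (5, 1), (5, 2), (5, 3), (5, 4), (5, 5), (5, 6), (5, 7), (6, 0), (6, 1), (6, 2), (6, 3), (6, 4), (6, 5), (6, 6), (6, 7), (7, 0), (7, 3), (7, 4), (7, 7), (8, 0), (8, 3), (8, 4), (8, 7), (9, 0), (9, 1), (9, 2), (9, 3), (9, 4), (9, 5), (9, 6), (9, 7), (10, 0), (10, 1), (10, 2), (10, 3), (10, 4), (10, 5), (10, 6), (10, 7), (11, 0), (11, 3), (11, 4), (11, 7), (12, 0), (12, 3), (12, 4), (12, 7), (13, 0), (13, 1), (13, 2), (13, 3), (13, 4), (13, 5), (13, 6), (13, 7), (14, 0), (14, 1), (14, 2), (14, 3), (14, 4), (14, 5), (14, 6), (14, 7), (15, 0), (15, 3), (15, 4), (15, 7)]
Holes: [(0, 0), (0, 3), (0, 4), (0, 7), (1, 0), (1, 1), (1, 2), (1, 3), (1, 4), (1, 5), (1, 6), (1, 7), (2, 0), (2, 1), (2, 2), (2, 3), (2, 4), (2, 5), (2, 6), (2, 7), (3, 0), (3, 3), (3, 4), (3, 7), (4, 0), (4, 3), (4, 4), (4, 7), (5, 0), (5, 1), (5, 2), (5, 3), (5, 4), (5, 5), (5, 6), (5, 7), (6, 0), (6, 1), (6, 2), (6, 3), (6, 4), (6, 5), (6, 6), (6, 7), (7, 0), (7, 3), (7, 4), (7, 7), (8, 0), (8, 3), (8, 4), (8, 7), (9, 0), (9, 1), (9, 2), (9, 3), (9, 4), (9, 5), (9, 6), (9, 7), (10, 0), (10, 1), (10, 2), (10, 3), (10, 4), (10, 5), (10, 6), (10, 7), (11, 0), (11, 3), (11, 4), (11, 7), (12, 0), (12, 3), (12, 4), (12, 7), (13, 0), (13, 1), (13, 2), (13, 3), (13, 4), (13, 5), (13, 6), (13, 7), (14, 0), (14, 1), (14, 2), (14, 3), (14, 4), (14, 5), (14, 6), (14, 7), (15, 0), (15, 3), (15, 4), (15, 7)]

Answer: yes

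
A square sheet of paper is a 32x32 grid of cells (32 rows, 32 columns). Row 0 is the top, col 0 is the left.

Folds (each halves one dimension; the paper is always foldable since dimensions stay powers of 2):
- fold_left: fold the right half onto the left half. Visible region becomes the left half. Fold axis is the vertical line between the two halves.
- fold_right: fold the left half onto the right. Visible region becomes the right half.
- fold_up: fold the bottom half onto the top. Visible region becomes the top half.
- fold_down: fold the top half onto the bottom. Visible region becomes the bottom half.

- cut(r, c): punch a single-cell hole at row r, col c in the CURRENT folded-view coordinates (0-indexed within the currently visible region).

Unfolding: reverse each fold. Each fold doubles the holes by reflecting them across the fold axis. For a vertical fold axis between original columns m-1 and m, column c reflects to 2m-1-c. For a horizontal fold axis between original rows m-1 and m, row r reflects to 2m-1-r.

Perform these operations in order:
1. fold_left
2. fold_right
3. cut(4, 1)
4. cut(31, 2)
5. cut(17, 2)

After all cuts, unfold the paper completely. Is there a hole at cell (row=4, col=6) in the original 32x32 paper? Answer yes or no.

Op 1 fold_left: fold axis v@16; visible region now rows[0,32) x cols[0,16) = 32x16
Op 2 fold_right: fold axis v@8; visible region now rows[0,32) x cols[8,16) = 32x8
Op 3 cut(4, 1): punch at orig (4,9); cuts so far [(4, 9)]; region rows[0,32) x cols[8,16) = 32x8
Op 4 cut(31, 2): punch at orig (31,10); cuts so far [(4, 9), (31, 10)]; region rows[0,32) x cols[8,16) = 32x8
Op 5 cut(17, 2): punch at orig (17,10); cuts so far [(4, 9), (17, 10), (31, 10)]; region rows[0,32) x cols[8,16) = 32x8
Unfold 1 (reflect across v@8): 6 holes -> [(4, 6), (4, 9), (17, 5), (17, 10), (31, 5), (31, 10)]
Unfold 2 (reflect across v@16): 12 holes -> [(4, 6), (4, 9), (4, 22), (4, 25), (17, 5), (17, 10), (17, 21), (17, 26), (31, 5), (31, 10), (31, 21), (31, 26)]
Holes: [(4, 6), (4, 9), (4, 22), (4, 25), (17, 5), (17, 10), (17, 21), (17, 26), (31, 5), (31, 10), (31, 21), (31, 26)]

Answer: yes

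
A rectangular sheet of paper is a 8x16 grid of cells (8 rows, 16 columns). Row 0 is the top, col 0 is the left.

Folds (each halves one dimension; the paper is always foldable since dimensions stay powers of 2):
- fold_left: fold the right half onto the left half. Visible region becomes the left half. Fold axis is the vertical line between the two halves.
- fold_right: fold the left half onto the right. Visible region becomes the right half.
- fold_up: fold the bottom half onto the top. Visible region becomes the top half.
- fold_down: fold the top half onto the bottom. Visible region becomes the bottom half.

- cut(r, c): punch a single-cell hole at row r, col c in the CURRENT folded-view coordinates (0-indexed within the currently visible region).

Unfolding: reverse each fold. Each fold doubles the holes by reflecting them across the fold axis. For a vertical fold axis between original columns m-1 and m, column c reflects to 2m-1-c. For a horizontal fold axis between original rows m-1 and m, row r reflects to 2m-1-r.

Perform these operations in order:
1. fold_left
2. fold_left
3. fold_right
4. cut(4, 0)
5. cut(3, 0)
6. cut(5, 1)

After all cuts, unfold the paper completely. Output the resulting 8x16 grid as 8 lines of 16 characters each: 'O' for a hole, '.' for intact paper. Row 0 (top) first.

Answer: ................
................
................
.OO..OO..OO..OO.
.OO..OO..OO..OO.
O..OO..OO..OO..O
................
................

Derivation:
Op 1 fold_left: fold axis v@8; visible region now rows[0,8) x cols[0,8) = 8x8
Op 2 fold_left: fold axis v@4; visible region now rows[0,8) x cols[0,4) = 8x4
Op 3 fold_right: fold axis v@2; visible region now rows[0,8) x cols[2,4) = 8x2
Op 4 cut(4, 0): punch at orig (4,2); cuts so far [(4, 2)]; region rows[0,8) x cols[2,4) = 8x2
Op 5 cut(3, 0): punch at orig (3,2); cuts so far [(3, 2), (4, 2)]; region rows[0,8) x cols[2,4) = 8x2
Op 6 cut(5, 1): punch at orig (5,3); cuts so far [(3, 2), (4, 2), (5, 3)]; region rows[0,8) x cols[2,4) = 8x2
Unfold 1 (reflect across v@2): 6 holes -> [(3, 1), (3, 2), (4, 1), (4, 2), (5, 0), (5, 3)]
Unfold 2 (reflect across v@4): 12 holes -> [(3, 1), (3, 2), (3, 5), (3, 6), (4, 1), (4, 2), (4, 5), (4, 6), (5, 0), (5, 3), (5, 4), (5, 7)]
Unfold 3 (reflect across v@8): 24 holes -> [(3, 1), (3, 2), (3, 5), (3, 6), (3, 9), (3, 10), (3, 13), (3, 14), (4, 1), (4, 2), (4, 5), (4, 6), (4, 9), (4, 10), (4, 13), (4, 14), (5, 0), (5, 3), (5, 4), (5, 7), (5, 8), (5, 11), (5, 12), (5, 15)]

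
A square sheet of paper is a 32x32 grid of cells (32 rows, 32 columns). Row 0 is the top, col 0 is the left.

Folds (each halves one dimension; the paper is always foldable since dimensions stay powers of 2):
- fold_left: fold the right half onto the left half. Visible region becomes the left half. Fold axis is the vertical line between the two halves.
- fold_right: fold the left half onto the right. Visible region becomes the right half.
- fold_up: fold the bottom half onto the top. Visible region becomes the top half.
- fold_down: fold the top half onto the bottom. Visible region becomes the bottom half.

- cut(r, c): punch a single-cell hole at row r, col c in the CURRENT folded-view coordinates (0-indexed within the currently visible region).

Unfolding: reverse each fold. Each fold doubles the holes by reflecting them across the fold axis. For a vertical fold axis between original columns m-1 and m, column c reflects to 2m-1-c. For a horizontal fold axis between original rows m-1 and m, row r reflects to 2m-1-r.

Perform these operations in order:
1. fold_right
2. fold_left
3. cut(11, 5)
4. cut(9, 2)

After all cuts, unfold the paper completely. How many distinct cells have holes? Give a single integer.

Op 1 fold_right: fold axis v@16; visible region now rows[0,32) x cols[16,32) = 32x16
Op 2 fold_left: fold axis v@24; visible region now rows[0,32) x cols[16,24) = 32x8
Op 3 cut(11, 5): punch at orig (11,21); cuts so far [(11, 21)]; region rows[0,32) x cols[16,24) = 32x8
Op 4 cut(9, 2): punch at orig (9,18); cuts so far [(9, 18), (11, 21)]; region rows[0,32) x cols[16,24) = 32x8
Unfold 1 (reflect across v@24): 4 holes -> [(9, 18), (9, 29), (11, 21), (11, 26)]
Unfold 2 (reflect across v@16): 8 holes -> [(9, 2), (9, 13), (9, 18), (9, 29), (11, 5), (11, 10), (11, 21), (11, 26)]

Answer: 8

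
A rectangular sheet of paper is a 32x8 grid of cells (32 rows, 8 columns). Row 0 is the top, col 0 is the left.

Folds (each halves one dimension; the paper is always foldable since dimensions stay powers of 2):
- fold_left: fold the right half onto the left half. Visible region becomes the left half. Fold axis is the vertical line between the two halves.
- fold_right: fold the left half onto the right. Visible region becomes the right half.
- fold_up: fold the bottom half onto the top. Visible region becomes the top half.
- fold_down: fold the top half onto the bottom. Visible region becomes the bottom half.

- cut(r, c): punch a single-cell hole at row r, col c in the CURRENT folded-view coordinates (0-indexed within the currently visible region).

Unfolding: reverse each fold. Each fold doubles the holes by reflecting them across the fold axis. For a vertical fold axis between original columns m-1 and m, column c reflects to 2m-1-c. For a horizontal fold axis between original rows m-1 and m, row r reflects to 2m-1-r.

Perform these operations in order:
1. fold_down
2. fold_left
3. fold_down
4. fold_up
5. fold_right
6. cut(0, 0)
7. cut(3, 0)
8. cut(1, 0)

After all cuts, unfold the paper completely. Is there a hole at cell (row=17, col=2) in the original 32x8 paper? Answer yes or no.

Op 1 fold_down: fold axis h@16; visible region now rows[16,32) x cols[0,8) = 16x8
Op 2 fold_left: fold axis v@4; visible region now rows[16,32) x cols[0,4) = 16x4
Op 3 fold_down: fold axis h@24; visible region now rows[24,32) x cols[0,4) = 8x4
Op 4 fold_up: fold axis h@28; visible region now rows[24,28) x cols[0,4) = 4x4
Op 5 fold_right: fold axis v@2; visible region now rows[24,28) x cols[2,4) = 4x2
Op 6 cut(0, 0): punch at orig (24,2); cuts so far [(24, 2)]; region rows[24,28) x cols[2,4) = 4x2
Op 7 cut(3, 0): punch at orig (27,2); cuts so far [(24, 2), (27, 2)]; region rows[24,28) x cols[2,4) = 4x2
Op 8 cut(1, 0): punch at orig (25,2); cuts so far [(24, 2), (25, 2), (27, 2)]; region rows[24,28) x cols[2,4) = 4x2
Unfold 1 (reflect across v@2): 6 holes -> [(24, 1), (24, 2), (25, 1), (25, 2), (27, 1), (27, 2)]
Unfold 2 (reflect across h@28): 12 holes -> [(24, 1), (24, 2), (25, 1), (25, 2), (27, 1), (27, 2), (28, 1), (28, 2), (30, 1), (30, 2), (31, 1), (31, 2)]
Unfold 3 (reflect across h@24): 24 holes -> [(16, 1), (16, 2), (17, 1), (17, 2), (19, 1), (19, 2), (20, 1), (20, 2), (22, 1), (22, 2), (23, 1), (23, 2), (24, 1), (24, 2), (25, 1), (25, 2), (27, 1), (27, 2), (28, 1), (28, 2), (30, 1), (30, 2), (31, 1), (31, 2)]
Unfold 4 (reflect across v@4): 48 holes -> [(16, 1), (16, 2), (16, 5), (16, 6), (17, 1), (17, 2), (17, 5), (17, 6), (19, 1), (19, 2), (19, 5), (19, 6), (20, 1), (20, 2), (20, 5), (20, 6), (22, 1), (22, 2), (22, 5), (22, 6), (23, 1), (23, 2), (23, 5), (23, 6), (24, 1), (24, 2), (24, 5), (24, 6), (25, 1), (25, 2), (25, 5), (25, 6), (27, 1), (27, 2), (27, 5), (27, 6), (28, 1), (28, 2), (28, 5), (28, 6), (30, 1), (30, 2), (30, 5), (30, 6), (31, 1), (31, 2), (31, 5), (31, 6)]
Unfold 5 (reflect across h@16): 96 holes -> [(0, 1), (0, 2), (0, 5), (0, 6), (1, 1), (1, 2), (1, 5), (1, 6), (3, 1), (3, 2), (3, 5), (3, 6), (4, 1), (4, 2), (4, 5), (4, 6), (6, 1), (6, 2), (6, 5), (6, 6), (7, 1), (7, 2), (7, 5), (7, 6), (8, 1), (8, 2), (8, 5), (8, 6), (9, 1), (9, 2), (9, 5), (9, 6), (11, 1), (11, 2), (11, 5), (11, 6), (12, 1), (12, 2), (12, 5), (12, 6), (14, 1), (14, 2), (14, 5), (14, 6), (15, 1), (15, 2), (15, 5), (15, 6), (16, 1), (16, 2), (16, 5), (16, 6), (17, 1), (17, 2), (17, 5), (17, 6), (19, 1), (19, 2), (19, 5), (19, 6), (20, 1), (20, 2), (20, 5), (20, 6), (22, 1), (22, 2), (22, 5), (22, 6), (23, 1), (23, 2), (23, 5), (23, 6), (24, 1), (24, 2), (24, 5), (24, 6), (25, 1), (25, 2), (25, 5), (25, 6), (27, 1), (27, 2), (27, 5), (27, 6), (28, 1), (28, 2), (28, 5), (28, 6), (30, 1), (30, 2), (30, 5), (30, 6), (31, 1), (31, 2), (31, 5), (31, 6)]
Holes: [(0, 1), (0, 2), (0, 5), (0, 6), (1, 1), (1, 2), (1, 5), (1, 6), (3, 1), (3, 2), (3, 5), (3, 6), (4, 1), (4, 2), (4, 5), (4, 6), (6, 1), (6, 2), (6, 5), (6, 6), (7, 1), (7, 2), (7, 5), (7, 6), (8, 1), (8, 2), (8, 5), (8, 6), (9, 1), (9, 2), (9, 5), (9, 6), (11, 1), (11, 2), (11, 5), (11, 6), (12, 1), (12, 2), (12, 5), (12, 6), (14, 1), (14, 2), (14, 5), (14, 6), (15, 1), (15, 2), (15, 5), (15, 6), (16, 1), (16, 2), (16, 5), (16, 6), (17, 1), (17, 2), (17, 5), (17, 6), (19, 1), (19, 2), (19, 5), (19, 6), (20, 1), (20, 2), (20, 5), (20, 6), (22, 1), (22, 2), (22, 5), (22, 6), (23, 1), (23, 2), (23, 5), (23, 6), (24, 1), (24, 2), (24, 5), (24, 6), (25, 1), (25, 2), (25, 5), (25, 6), (27, 1), (27, 2), (27, 5), (27, 6), (28, 1), (28, 2), (28, 5), (28, 6), (30, 1), (30, 2), (30, 5), (30, 6), (31, 1), (31, 2), (31, 5), (31, 6)]

Answer: yes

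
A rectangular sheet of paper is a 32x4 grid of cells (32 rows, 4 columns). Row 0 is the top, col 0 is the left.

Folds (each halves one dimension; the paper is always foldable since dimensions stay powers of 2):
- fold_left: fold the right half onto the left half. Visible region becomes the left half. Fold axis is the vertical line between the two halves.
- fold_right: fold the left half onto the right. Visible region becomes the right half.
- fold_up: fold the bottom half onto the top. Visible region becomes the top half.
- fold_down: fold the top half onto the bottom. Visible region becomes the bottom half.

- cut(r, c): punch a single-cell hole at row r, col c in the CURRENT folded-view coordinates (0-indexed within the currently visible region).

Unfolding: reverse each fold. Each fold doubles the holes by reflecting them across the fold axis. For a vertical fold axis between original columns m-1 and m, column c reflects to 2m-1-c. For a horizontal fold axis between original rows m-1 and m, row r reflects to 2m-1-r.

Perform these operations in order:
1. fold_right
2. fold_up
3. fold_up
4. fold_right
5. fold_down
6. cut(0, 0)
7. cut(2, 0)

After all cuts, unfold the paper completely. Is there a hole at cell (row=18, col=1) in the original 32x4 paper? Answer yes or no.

Op 1 fold_right: fold axis v@2; visible region now rows[0,32) x cols[2,4) = 32x2
Op 2 fold_up: fold axis h@16; visible region now rows[0,16) x cols[2,4) = 16x2
Op 3 fold_up: fold axis h@8; visible region now rows[0,8) x cols[2,4) = 8x2
Op 4 fold_right: fold axis v@3; visible region now rows[0,8) x cols[3,4) = 8x1
Op 5 fold_down: fold axis h@4; visible region now rows[4,8) x cols[3,4) = 4x1
Op 6 cut(0, 0): punch at orig (4,3); cuts so far [(4, 3)]; region rows[4,8) x cols[3,4) = 4x1
Op 7 cut(2, 0): punch at orig (6,3); cuts so far [(4, 3), (6, 3)]; region rows[4,8) x cols[3,4) = 4x1
Unfold 1 (reflect across h@4): 4 holes -> [(1, 3), (3, 3), (4, 3), (6, 3)]
Unfold 2 (reflect across v@3): 8 holes -> [(1, 2), (1, 3), (3, 2), (3, 3), (4, 2), (4, 3), (6, 2), (6, 3)]
Unfold 3 (reflect across h@8): 16 holes -> [(1, 2), (1, 3), (3, 2), (3, 3), (4, 2), (4, 3), (6, 2), (6, 3), (9, 2), (9, 3), (11, 2), (11, 3), (12, 2), (12, 3), (14, 2), (14, 3)]
Unfold 4 (reflect across h@16): 32 holes -> [(1, 2), (1, 3), (3, 2), (3, 3), (4, 2), (4, 3), (6, 2), (6, 3), (9, 2), (9, 3), (11, 2), (11, 3), (12, 2), (12, 3), (14, 2), (14, 3), (17, 2), (17, 3), (19, 2), (19, 3), (20, 2), (20, 3), (22, 2), (22, 3), (25, 2), (25, 3), (27, 2), (27, 3), (28, 2), (28, 3), (30, 2), (30, 3)]
Unfold 5 (reflect across v@2): 64 holes -> [(1, 0), (1, 1), (1, 2), (1, 3), (3, 0), (3, 1), (3, 2), (3, 3), (4, 0), (4, 1), (4, 2), (4, 3), (6, 0), (6, 1), (6, 2), (6, 3), (9, 0), (9, 1), (9, 2), (9, 3), (11, 0), (11, 1), (11, 2), (11, 3), (12, 0), (12, 1), (12, 2), (12, 3), (14, 0), (14, 1), (14, 2), (14, 3), (17, 0), (17, 1), (17, 2), (17, 3), (19, 0), (19, 1), (19, 2), (19, 3), (20, 0), (20, 1), (20, 2), (20, 3), (22, 0), (22, 1), (22, 2), (22, 3), (25, 0), (25, 1), (25, 2), (25, 3), (27, 0), (27, 1), (27, 2), (27, 3), (28, 0), (28, 1), (28, 2), (28, 3), (30, 0), (30, 1), (30, 2), (30, 3)]
Holes: [(1, 0), (1, 1), (1, 2), (1, 3), (3, 0), (3, 1), (3, 2), (3, 3), (4, 0), (4, 1), (4, 2), (4, 3), (6, 0), (6, 1), (6, 2), (6, 3), (9, 0), (9, 1), (9, 2), (9, 3), (11, 0), (11, 1), (11, 2), (11, 3), (12, 0), (12, 1), (12, 2), (12, 3), (14, 0), (14, 1), (14, 2), (14, 3), (17, 0), (17, 1), (17, 2), (17, 3), (19, 0), (19, 1), (19, 2), (19, 3), (20, 0), (20, 1), (20, 2), (20, 3), (22, 0), (22, 1), (22, 2), (22, 3), (25, 0), (25, 1), (25, 2), (25, 3), (27, 0), (27, 1), (27, 2), (27, 3), (28, 0), (28, 1), (28, 2), (28, 3), (30, 0), (30, 1), (30, 2), (30, 3)]

Answer: no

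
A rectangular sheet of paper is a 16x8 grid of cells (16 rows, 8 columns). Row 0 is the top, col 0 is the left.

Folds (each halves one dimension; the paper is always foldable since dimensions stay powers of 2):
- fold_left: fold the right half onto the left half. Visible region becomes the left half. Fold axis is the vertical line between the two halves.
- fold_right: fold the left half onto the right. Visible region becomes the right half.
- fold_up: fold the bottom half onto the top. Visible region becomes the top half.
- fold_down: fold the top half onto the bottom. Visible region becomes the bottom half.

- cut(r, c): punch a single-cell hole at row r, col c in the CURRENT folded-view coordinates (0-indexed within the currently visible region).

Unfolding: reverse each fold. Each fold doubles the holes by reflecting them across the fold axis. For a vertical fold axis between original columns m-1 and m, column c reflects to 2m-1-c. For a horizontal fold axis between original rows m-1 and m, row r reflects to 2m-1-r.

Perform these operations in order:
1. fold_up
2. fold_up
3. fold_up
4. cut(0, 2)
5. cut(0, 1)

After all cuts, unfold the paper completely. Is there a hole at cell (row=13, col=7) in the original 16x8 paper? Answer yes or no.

Op 1 fold_up: fold axis h@8; visible region now rows[0,8) x cols[0,8) = 8x8
Op 2 fold_up: fold axis h@4; visible region now rows[0,4) x cols[0,8) = 4x8
Op 3 fold_up: fold axis h@2; visible region now rows[0,2) x cols[0,8) = 2x8
Op 4 cut(0, 2): punch at orig (0,2); cuts so far [(0, 2)]; region rows[0,2) x cols[0,8) = 2x8
Op 5 cut(0, 1): punch at orig (0,1); cuts so far [(0, 1), (0, 2)]; region rows[0,2) x cols[0,8) = 2x8
Unfold 1 (reflect across h@2): 4 holes -> [(0, 1), (0, 2), (3, 1), (3, 2)]
Unfold 2 (reflect across h@4): 8 holes -> [(0, 1), (0, 2), (3, 1), (3, 2), (4, 1), (4, 2), (7, 1), (7, 2)]
Unfold 3 (reflect across h@8): 16 holes -> [(0, 1), (0, 2), (3, 1), (3, 2), (4, 1), (4, 2), (7, 1), (7, 2), (8, 1), (8, 2), (11, 1), (11, 2), (12, 1), (12, 2), (15, 1), (15, 2)]
Holes: [(0, 1), (0, 2), (3, 1), (3, 2), (4, 1), (4, 2), (7, 1), (7, 2), (8, 1), (8, 2), (11, 1), (11, 2), (12, 1), (12, 2), (15, 1), (15, 2)]

Answer: no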